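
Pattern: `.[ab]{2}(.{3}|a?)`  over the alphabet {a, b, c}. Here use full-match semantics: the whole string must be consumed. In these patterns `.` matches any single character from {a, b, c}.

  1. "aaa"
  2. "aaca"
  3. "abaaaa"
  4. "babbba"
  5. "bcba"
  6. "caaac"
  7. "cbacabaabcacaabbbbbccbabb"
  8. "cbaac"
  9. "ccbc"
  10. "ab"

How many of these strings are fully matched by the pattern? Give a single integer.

1 → match
2 → no match
3 → match
4 → match
5 → no match
6 → no match
7 → no match
8 → no match
9 → no match
10 → no match
Total matched: 3

3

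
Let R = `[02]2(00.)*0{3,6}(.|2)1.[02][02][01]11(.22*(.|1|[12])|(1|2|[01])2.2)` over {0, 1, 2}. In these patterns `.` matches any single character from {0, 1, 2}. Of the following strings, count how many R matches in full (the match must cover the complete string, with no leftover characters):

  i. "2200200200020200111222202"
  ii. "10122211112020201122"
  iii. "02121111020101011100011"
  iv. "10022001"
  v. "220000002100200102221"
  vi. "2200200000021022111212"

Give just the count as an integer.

0

i → no match
ii → no match
iii → no match
iv → no match
v → no match
vi → no match
Total matched: 0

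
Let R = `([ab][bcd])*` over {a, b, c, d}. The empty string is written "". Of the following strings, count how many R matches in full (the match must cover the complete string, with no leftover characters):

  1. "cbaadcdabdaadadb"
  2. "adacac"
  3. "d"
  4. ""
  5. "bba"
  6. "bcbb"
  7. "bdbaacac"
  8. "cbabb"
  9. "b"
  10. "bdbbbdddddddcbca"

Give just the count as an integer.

3

1 → no match
2 → match
3 → no match
4 → match
5 → no match
6 → match
7 → no match
8 → no match
9 → no match
10 → no match
Total matched: 3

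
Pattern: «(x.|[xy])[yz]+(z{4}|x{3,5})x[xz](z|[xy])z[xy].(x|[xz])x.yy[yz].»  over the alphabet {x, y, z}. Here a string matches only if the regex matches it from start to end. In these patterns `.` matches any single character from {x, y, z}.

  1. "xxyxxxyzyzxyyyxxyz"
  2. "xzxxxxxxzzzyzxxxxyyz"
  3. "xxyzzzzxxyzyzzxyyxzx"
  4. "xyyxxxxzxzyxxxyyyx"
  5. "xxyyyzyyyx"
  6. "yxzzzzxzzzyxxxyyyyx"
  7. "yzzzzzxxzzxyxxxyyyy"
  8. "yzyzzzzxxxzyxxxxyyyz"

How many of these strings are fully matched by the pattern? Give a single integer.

1 → no match
2 → no match
3 → no match
4 → no match
5 → no match
6 → no match
7 → match
8 → match
Total matched: 2

2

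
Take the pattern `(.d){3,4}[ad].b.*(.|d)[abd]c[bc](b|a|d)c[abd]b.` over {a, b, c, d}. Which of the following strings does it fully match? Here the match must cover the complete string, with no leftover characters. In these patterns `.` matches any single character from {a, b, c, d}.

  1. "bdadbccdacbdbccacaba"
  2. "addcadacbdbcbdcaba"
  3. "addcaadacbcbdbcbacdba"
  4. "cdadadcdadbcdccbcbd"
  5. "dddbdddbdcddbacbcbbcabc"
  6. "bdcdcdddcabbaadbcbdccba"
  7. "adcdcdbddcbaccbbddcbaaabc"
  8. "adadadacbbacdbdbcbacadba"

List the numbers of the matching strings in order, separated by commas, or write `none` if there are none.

1 → no match
2 → no match
3 → no match
4 → no match
5 → no match
6 → no match
7 → no match
8 → no match

none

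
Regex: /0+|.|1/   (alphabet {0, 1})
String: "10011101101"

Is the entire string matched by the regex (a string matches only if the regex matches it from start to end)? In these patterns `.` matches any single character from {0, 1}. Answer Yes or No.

No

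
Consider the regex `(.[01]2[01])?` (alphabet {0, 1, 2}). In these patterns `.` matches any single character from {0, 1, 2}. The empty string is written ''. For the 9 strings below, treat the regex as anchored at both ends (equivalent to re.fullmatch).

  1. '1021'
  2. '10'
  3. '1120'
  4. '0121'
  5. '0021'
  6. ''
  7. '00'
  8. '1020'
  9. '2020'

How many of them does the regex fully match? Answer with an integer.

1 → match
2 → no match
3 → match
4 → match
5 → match
6 → match
7 → no match
8 → match
9 → match
Total matched: 7

7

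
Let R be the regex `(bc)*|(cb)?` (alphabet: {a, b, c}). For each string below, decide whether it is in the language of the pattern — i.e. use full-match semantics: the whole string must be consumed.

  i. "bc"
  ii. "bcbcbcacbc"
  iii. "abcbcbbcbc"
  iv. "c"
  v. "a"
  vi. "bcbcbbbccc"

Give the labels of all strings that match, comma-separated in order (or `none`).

i. "bc" → match
ii. "bcbcbcacbc" → no match
iii. "abcbcbbcbc" → no match
iv. "c" → no match
v. "a" → no match
vi. "bcbcbbbccc" → no match

i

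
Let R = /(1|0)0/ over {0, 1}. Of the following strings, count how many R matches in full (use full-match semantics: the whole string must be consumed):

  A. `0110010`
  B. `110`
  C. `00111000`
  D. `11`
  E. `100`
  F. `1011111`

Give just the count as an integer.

0

A → no match
B → no match
C → no match
D → no match — must end with `0`
E → no match
F → no match — must end with `0`
Total matched: 0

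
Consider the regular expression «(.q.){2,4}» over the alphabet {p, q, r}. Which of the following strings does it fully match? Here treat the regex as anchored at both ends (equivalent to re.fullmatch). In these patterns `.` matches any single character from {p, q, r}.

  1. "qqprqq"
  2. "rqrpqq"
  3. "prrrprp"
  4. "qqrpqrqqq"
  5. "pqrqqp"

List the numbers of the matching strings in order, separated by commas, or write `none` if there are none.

1, 2, 4, 5

1. "qqprqq" → match
2. "rqrpqq" → match
3. "prrrprp" → no match
4. "qqrpqrqqq" → match
5. "pqrqqp" → match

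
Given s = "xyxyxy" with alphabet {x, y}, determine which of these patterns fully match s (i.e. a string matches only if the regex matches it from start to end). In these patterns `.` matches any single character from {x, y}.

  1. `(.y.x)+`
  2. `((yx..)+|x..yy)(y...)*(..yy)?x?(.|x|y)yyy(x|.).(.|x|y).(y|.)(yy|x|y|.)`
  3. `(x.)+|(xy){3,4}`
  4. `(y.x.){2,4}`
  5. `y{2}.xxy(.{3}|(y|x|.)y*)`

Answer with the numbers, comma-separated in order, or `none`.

1 → no match — must end with "x"
2 → no match
3 → match
4 → no match — must start with "y"
5 → no match — must start with "y"

3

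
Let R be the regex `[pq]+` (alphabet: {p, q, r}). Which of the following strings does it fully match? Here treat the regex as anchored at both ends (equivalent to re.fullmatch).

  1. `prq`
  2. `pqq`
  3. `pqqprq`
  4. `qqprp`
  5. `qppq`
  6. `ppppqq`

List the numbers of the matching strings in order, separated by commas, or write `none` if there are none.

1 → no match
2 → match
3 → no match
4 → no match
5 → match
6 → match

2, 5, 6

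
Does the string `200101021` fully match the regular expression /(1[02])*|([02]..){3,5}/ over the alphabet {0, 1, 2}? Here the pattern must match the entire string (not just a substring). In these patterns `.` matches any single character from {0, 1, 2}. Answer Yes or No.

No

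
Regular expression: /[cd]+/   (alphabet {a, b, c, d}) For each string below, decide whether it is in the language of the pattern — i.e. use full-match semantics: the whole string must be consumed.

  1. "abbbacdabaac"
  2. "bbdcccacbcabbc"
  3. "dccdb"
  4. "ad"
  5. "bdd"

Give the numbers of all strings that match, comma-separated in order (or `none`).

none

1 → no match
2 → no match
3 → no match
4 → no match
5 → no match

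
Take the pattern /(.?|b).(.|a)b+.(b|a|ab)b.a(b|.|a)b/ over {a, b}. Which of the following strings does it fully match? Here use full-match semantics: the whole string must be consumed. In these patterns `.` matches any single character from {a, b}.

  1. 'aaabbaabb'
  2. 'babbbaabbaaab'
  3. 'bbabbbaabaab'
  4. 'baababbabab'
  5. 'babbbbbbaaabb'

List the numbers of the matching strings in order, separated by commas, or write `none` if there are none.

1 → no match
2 → match
3 → no match
4 → no match
5 → no match

2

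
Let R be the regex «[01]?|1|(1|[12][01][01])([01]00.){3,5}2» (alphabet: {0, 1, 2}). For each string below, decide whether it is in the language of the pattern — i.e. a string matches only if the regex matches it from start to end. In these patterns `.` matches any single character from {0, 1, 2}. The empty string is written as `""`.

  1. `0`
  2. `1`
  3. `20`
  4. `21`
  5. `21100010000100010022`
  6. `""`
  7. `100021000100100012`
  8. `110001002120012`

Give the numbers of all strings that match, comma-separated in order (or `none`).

1, 2, 5, 6, 7

1 → match
2 → match
3 → no match
4 → no match
5 → match
6 → match
7 → match
8 → no match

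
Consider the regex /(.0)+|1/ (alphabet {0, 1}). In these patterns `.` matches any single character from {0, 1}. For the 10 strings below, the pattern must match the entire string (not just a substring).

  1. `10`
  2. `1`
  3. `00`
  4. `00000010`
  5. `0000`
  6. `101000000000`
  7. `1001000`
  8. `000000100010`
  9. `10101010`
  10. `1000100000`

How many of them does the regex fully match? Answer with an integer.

9

1 → match
2 → match
3 → match
4 → match
5 → match
6 → match
7 → no match
8 → match
9 → match
10 → match
Total matched: 9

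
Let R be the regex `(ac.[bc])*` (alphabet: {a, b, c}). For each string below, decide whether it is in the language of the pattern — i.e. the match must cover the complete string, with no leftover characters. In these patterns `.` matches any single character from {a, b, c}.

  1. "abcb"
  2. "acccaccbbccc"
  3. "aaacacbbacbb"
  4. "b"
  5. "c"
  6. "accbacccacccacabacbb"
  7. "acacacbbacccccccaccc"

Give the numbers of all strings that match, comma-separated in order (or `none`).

1. "abcb" → no match
2. "acccaccbbccc" → no match
3. "aaacacbbacbb" → no match
4. "b" → no match
5. "c" → no match
6 → match
7 → no match

6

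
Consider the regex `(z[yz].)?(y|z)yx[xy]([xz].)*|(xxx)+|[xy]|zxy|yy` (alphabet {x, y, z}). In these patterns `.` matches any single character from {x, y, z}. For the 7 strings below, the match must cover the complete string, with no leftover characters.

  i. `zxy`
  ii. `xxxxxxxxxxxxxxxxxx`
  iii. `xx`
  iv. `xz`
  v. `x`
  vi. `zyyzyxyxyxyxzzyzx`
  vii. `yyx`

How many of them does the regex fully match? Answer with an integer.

i → match
ii → match
iii → no match
iv → no match
v → match
vi → match
vii → no match
Total matched: 4

4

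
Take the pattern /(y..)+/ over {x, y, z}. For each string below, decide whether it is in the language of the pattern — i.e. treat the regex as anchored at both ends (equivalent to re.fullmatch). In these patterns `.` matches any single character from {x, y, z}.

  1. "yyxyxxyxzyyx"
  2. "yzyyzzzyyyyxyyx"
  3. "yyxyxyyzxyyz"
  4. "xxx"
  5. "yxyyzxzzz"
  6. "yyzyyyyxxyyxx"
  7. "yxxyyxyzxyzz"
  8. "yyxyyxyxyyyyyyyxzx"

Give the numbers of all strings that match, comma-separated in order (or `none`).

1 → match
2 → no match
3 → match
4 → no match — must start with "y"
5 → no match
6 → no match
7 → match
8 → no match

1, 3, 7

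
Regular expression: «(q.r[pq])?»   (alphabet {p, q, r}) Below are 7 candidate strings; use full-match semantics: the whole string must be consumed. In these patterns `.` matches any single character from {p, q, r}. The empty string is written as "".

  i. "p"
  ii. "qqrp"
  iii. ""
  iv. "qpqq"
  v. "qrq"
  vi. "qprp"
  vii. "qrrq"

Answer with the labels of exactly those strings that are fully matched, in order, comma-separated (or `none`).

i. "p" → no match
ii. "qqrp" → match
iii. "" → match
iv. "qpqq" → no match
v. "qrq" → no match
vi. "qprp" → match
vii. "qrrq" → match

ii, iii, vi, vii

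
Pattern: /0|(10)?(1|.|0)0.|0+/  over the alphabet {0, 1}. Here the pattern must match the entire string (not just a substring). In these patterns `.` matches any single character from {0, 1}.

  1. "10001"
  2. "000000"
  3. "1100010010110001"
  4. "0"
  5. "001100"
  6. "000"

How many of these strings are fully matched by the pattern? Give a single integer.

1 → match
2 → match
3 → no match
4 → match
5 → no match
6 → match
Total matched: 4

4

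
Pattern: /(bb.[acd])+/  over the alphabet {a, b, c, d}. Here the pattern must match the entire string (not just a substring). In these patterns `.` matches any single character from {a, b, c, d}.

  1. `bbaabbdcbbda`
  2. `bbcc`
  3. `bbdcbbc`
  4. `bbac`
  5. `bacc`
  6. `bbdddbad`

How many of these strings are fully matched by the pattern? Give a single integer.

3

1. `bbaabbdcbbda` → match
2. `bbcc` → match
3. `bbdcbbc` → no match
4. `bbac` → match
5. `bacc` → no match — must start with `bb`
6. `bbdddbad` → no match
Total matched: 3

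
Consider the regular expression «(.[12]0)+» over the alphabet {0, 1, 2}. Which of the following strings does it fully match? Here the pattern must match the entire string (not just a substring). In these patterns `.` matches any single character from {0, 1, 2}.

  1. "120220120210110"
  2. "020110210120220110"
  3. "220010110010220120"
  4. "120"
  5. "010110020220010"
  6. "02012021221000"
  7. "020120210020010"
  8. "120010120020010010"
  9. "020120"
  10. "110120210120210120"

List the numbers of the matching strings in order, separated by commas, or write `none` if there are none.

1 → match
2 → match
3 → match
4. "120" → match
5 → match
6 → no match
7 → match
8 → match
9. "020120" → match
10 → match

1, 2, 3, 4, 5, 7, 8, 9, 10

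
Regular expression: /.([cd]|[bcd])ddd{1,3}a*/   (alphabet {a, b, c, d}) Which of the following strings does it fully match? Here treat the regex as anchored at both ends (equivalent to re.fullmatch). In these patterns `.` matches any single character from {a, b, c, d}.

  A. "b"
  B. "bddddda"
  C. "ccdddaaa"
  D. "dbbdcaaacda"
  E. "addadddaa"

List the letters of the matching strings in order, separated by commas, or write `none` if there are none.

A. "b" → no match
B. "bddddda" → match
C. "ccdddaaa" → match
D. "dbbdcaaacda" → no match
E. "addadddaa" → no match

B, C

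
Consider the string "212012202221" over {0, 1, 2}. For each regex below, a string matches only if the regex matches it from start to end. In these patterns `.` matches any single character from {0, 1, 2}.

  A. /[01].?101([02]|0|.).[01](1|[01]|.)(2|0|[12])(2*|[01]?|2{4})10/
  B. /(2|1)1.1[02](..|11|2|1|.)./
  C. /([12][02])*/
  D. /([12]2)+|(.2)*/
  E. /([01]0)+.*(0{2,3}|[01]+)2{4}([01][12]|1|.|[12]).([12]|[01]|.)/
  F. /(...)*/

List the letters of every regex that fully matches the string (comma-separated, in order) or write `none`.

A → no match — must end with "10"
B → no match
C → no match
D → no match
E → no match
F → match

F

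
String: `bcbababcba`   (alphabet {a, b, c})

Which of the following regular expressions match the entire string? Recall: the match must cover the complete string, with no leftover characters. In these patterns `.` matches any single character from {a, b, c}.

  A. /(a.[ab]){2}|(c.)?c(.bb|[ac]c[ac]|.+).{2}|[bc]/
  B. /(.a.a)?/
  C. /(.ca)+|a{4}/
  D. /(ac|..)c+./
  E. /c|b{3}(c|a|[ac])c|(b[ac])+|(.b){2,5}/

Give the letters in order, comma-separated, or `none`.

A → no match
B → no match
C → no match
D → no match
E → match

E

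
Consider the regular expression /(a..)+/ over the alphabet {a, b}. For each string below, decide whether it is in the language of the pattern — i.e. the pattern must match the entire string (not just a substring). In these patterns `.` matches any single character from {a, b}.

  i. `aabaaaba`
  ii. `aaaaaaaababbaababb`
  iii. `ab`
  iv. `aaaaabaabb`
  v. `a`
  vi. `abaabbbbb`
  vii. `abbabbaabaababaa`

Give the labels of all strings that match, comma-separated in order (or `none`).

ii

i → no match
ii → match
iii → no match
iv → no match
v → no match
vi → no match
vii → no match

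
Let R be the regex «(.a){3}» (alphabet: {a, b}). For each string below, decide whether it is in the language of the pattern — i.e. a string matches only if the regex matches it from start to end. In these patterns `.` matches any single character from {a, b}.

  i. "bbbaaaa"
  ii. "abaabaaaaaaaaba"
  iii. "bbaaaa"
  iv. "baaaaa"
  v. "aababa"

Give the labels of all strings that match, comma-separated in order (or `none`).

i → no match
ii → no match
iii → no match
iv → match
v → match

iv, v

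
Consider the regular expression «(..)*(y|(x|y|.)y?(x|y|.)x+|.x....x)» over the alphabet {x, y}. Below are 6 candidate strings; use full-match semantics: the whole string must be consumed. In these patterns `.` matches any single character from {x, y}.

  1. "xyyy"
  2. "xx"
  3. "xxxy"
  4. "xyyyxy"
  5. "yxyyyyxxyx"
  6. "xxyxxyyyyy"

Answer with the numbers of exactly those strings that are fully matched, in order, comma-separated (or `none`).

1. "xyyy" → no match
2. "xx" → no match
3. "xxxy" → no match
4. "xyyyxy" → no match
5. "yxyyyyxxyx" → no match
6. "xxyxxyyyyy" → no match

none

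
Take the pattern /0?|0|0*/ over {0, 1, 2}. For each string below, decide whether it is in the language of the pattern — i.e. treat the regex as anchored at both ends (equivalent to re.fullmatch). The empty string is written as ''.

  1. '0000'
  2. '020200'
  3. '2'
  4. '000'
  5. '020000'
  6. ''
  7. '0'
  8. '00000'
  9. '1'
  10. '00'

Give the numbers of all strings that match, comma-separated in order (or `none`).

1, 4, 6, 7, 8, 10

1 → match
2 → no match
3 → no match
4 → match
5 → no match
6 → match
7 → match
8 → match
9 → no match
10 → match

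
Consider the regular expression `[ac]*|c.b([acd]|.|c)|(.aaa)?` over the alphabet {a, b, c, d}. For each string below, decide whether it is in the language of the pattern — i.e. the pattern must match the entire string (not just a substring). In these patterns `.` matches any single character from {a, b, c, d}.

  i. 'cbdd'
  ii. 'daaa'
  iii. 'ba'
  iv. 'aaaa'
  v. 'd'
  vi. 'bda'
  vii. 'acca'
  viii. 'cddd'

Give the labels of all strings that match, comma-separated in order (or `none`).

ii, iv, vii

i → no match
ii → match
iii → no match
iv → match
v → no match
vi → no match
vii → match
viii → no match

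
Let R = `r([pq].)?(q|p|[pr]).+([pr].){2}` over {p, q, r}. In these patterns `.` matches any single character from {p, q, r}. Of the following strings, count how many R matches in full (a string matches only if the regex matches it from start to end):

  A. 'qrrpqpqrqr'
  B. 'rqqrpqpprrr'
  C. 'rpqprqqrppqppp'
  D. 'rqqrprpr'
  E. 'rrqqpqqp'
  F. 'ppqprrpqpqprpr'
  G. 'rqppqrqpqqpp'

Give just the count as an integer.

A → no match — must start with 'r'
B → match
C → no match
D → match
E → no match
F → no match — must start with 'r'
G → no match
Total matched: 2

2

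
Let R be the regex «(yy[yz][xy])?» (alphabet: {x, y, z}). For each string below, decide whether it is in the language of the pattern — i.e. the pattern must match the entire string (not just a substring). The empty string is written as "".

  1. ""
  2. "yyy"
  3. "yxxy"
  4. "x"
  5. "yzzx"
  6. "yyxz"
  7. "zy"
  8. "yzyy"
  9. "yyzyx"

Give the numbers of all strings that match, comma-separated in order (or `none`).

1

1 → match
2 → no match
3 → no match
4 → no match
5 → no match
6 → no match
7 → no match
8 → no match
9 → no match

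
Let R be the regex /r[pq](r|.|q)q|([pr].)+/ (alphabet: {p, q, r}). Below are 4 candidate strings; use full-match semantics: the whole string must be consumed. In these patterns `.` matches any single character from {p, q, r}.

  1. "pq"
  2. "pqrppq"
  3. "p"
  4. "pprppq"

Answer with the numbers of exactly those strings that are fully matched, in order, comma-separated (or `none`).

1 → match
2 → match
3 → no match
4 → match

1, 2, 4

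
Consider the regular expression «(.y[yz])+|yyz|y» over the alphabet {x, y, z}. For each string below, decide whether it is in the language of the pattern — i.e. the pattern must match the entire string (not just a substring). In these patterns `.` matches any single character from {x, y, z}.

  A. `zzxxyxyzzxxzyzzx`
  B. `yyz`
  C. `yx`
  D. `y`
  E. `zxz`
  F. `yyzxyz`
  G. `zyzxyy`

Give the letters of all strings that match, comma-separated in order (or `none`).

B, D, F, G

A → no match
B → match
C → no match
D → match
E → no match
F → match
G → match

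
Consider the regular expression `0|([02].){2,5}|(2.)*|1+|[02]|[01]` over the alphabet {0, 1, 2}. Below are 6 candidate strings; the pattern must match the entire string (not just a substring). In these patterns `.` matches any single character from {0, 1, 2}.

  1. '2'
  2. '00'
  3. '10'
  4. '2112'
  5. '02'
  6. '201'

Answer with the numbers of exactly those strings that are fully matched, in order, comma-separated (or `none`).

1

1 → match
2 → no match
3 → no match
4 → no match
5 → no match
6 → no match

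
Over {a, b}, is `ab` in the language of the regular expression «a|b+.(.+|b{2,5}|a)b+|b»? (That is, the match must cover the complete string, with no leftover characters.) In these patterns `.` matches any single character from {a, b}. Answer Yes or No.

No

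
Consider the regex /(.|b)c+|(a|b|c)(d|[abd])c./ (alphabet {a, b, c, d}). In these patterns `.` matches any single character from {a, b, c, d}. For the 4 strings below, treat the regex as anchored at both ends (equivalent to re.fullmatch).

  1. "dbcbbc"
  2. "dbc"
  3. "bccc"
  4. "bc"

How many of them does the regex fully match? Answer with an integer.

2

1 → no match
2 → no match
3 → match
4 → match
Total matched: 2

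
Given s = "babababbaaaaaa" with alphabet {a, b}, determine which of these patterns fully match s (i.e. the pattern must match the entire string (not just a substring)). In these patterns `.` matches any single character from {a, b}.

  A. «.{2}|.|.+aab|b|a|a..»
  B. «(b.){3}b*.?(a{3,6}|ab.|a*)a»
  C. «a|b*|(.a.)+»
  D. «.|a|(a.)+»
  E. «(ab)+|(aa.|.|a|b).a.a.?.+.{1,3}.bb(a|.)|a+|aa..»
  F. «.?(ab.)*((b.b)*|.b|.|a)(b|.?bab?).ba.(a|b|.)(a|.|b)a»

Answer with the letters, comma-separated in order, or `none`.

B

A → no match
B → match
C → no match
D → no match
E → no match
F → no match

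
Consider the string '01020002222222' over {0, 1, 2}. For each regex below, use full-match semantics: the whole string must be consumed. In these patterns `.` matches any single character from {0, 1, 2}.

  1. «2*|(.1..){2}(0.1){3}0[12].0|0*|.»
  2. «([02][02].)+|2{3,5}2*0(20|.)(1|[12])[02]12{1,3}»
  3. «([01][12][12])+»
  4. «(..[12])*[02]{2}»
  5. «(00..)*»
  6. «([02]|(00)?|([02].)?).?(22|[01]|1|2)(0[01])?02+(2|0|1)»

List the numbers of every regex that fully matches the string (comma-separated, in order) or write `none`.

1 → no match
2 → no match
3 → no match
4 → no match
5 → no match
6 → match

6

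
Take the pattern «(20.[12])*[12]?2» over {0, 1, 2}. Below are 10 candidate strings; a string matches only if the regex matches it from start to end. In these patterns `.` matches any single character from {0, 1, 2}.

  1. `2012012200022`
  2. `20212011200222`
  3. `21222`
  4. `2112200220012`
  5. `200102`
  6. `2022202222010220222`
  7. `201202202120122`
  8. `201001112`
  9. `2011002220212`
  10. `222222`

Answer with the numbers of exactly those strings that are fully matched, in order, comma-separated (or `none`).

2

1 → no match
2 → match
3 → no match
4 → no match
5 → no match
6 → no match
7 → no match
8 → no match
9 → no match
10 → no match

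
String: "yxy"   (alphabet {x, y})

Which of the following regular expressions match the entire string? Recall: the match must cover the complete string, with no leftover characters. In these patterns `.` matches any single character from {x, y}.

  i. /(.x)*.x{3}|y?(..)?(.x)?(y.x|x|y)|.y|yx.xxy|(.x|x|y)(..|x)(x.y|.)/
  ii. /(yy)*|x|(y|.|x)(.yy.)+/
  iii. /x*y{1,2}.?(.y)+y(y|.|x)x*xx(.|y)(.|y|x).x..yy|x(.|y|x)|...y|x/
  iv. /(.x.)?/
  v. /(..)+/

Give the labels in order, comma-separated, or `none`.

i → match
ii → no match
iii → no match
iv → match
v → no match

i, iv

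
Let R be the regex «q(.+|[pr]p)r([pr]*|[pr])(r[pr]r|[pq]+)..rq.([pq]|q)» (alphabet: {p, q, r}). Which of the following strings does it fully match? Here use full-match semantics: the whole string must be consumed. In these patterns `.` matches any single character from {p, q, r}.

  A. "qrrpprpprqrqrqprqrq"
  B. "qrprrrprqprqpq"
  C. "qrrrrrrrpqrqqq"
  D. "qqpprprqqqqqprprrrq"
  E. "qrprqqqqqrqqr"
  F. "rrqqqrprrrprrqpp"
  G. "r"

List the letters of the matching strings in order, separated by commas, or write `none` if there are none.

A → no match
B → match
C → match
D → no match
E → no match
F → no match — must start with "q"
G → no match — must start with "q"

B, C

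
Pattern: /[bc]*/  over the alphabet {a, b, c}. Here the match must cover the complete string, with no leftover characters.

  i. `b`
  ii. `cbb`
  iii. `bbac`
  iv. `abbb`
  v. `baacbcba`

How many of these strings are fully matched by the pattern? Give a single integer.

i. `b` → match
ii. `cbb` → match
iii. `bbac` → no match
iv. `abbb` → no match
v. `baacbcba` → no match
Total matched: 2

2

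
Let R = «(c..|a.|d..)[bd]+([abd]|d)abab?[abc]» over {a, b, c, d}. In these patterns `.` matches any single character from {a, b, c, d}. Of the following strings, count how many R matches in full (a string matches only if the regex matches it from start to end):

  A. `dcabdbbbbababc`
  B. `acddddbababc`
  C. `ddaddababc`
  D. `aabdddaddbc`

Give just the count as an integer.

A → match
B → match
C → match
D → no match
Total matched: 3

3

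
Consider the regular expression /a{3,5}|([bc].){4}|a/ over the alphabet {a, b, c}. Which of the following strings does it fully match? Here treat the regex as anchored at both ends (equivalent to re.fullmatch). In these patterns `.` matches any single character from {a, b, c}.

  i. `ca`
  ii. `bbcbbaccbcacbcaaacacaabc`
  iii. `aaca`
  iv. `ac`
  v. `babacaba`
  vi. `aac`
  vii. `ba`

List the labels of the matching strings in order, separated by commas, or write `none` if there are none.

i → no match
ii → no match
iii → no match
iv → no match
v → match
vi → no match
vii → no match

v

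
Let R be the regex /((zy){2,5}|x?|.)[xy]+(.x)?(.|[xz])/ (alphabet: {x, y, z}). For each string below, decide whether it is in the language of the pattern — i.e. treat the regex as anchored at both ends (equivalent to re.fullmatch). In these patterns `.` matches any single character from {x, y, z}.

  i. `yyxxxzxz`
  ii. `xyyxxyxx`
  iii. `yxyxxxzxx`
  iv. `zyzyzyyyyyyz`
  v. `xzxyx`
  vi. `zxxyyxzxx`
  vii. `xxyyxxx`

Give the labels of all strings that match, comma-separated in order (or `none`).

i. `yyxxxzxz` → match
ii. `xyyxxyxx` → match
iii. `yxyxxxzxx` → match
iv. `zyzyzyyyyyyz` → match
v. `xzxyx` → no match
vi. `zxxyyxzxx` → match
vii. `xxyyxxx` → match

i, ii, iii, iv, vi, vii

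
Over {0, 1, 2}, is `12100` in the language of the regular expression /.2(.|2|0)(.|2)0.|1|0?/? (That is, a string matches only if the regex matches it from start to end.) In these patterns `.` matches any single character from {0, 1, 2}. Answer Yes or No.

No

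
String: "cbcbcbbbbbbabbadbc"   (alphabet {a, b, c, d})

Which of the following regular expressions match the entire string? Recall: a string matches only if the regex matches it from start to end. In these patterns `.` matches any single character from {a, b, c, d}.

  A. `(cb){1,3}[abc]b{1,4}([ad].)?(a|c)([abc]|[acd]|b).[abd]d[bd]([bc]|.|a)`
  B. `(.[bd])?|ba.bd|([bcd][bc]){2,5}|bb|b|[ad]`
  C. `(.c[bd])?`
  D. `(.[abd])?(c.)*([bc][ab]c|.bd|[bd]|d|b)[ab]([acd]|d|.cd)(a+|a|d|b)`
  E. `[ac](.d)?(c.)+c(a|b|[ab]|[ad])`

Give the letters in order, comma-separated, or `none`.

A

A → match
B → no match
C → no match
D → no match
E → no match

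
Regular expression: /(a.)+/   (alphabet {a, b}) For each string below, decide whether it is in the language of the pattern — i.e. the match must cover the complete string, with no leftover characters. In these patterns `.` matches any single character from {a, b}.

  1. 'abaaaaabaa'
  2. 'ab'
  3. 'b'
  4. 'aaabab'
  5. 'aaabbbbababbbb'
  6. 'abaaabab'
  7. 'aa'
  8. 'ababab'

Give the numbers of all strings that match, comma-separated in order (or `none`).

1, 2, 4, 6, 7, 8

1. 'abaaaaabaa' → match
2. 'ab' → match
3. 'b' → no match — must start with 'a'
4. 'aaabab' → match
5 → no match
6. 'abaaabab' → match
7. 'aa' → match
8. 'ababab' → match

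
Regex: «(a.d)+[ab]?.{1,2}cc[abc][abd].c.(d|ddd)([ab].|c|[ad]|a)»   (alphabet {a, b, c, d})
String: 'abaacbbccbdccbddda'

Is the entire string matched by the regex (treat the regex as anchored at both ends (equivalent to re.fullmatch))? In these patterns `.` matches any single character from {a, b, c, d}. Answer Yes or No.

No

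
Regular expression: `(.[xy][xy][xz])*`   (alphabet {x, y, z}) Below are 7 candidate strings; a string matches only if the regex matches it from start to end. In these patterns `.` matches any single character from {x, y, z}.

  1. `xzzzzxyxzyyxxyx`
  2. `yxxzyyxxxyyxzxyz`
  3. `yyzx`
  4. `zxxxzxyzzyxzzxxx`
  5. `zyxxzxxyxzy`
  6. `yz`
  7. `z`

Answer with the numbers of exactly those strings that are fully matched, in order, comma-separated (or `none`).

1 → no match
2 → match
3. `yyzx` → no match
4 → match
5. `zyxxzxxyxzy` → no match
6. `yz` → no match
7. `z` → no match

2, 4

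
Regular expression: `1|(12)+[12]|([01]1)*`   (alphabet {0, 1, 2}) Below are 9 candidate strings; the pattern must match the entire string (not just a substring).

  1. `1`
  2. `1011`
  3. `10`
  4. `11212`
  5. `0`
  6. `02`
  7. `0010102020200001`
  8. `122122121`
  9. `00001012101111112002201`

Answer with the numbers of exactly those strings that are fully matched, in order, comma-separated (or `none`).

1 → match
2 → no match
3 → no match
4 → no match
5 → no match
6 → no match
7 → no match
8 → no match
9 → no match

1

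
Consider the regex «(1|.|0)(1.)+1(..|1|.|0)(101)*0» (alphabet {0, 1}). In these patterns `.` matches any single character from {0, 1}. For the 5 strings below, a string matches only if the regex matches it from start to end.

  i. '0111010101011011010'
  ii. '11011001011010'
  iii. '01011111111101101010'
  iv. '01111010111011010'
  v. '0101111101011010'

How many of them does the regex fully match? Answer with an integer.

3

i → match
ii → no match
iii → match
iv → no match
v → match
Total matched: 3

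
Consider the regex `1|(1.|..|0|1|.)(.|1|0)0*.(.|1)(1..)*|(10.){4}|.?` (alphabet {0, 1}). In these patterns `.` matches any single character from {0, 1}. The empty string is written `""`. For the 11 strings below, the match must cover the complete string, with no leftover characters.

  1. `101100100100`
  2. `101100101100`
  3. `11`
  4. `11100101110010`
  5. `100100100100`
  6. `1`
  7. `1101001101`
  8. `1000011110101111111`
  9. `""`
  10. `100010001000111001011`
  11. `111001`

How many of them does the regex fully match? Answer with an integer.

1 → match
2 → match
3 → no match
4 → no match
5 → match
6 → match
7 → no match
8 → match
9 → match
10 → no match
11 → match
Total matched: 7

7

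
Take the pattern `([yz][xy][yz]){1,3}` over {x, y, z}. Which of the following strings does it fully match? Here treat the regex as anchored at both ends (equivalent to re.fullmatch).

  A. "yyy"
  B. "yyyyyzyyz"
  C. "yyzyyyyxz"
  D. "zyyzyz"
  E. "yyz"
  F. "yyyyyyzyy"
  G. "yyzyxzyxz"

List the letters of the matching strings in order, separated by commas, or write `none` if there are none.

A, B, C, D, E, F, G

A → match
B → match
C → match
D → match
E → match
F → match
G → match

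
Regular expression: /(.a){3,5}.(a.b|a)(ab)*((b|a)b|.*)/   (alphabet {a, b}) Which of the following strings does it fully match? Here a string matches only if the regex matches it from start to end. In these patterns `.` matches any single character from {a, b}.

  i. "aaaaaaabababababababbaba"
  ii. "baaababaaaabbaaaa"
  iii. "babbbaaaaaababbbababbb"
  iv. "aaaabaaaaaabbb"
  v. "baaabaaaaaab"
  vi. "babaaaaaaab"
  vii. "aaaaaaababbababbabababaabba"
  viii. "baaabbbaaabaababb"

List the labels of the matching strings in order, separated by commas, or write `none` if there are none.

i → no match
ii → match
iii → no match
iv → match
v → match
vi → match
vii → no match
viii → no match

ii, iv, v, vi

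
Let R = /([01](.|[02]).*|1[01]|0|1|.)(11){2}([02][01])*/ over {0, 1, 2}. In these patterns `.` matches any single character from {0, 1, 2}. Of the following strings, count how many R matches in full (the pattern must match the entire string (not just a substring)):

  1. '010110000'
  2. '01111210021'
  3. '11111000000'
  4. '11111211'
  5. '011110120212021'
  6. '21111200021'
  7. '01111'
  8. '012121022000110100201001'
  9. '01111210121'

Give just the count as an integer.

1. '010110000' → no match
2. '01111210021' → match
3. '11111000000' → match
4. '11111211' → no match
5 → match
6. '21111200021' → match
7. '01111' → match
8 → no match
9. '01111210121' → match
Total matched: 6

6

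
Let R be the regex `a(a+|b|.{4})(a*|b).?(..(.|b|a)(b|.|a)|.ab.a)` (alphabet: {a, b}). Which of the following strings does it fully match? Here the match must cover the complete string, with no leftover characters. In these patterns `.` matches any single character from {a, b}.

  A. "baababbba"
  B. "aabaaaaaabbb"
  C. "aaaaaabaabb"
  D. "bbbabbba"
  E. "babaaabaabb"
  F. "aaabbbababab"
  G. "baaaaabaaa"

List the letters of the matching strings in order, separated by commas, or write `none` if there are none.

B, C

A → no match — must start with "a"
B → match
C → match
D → no match — must start with "a"
E → no match — must start with "a"
F → no match
G → no match — must start with "a"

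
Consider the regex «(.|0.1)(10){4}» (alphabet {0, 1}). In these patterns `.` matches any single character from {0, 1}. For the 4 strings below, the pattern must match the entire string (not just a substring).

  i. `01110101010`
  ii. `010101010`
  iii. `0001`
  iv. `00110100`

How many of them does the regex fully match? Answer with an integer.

2

i → match
ii → match
iii → no match — must end with `10`
iv → no match — must end with `10`
Total matched: 2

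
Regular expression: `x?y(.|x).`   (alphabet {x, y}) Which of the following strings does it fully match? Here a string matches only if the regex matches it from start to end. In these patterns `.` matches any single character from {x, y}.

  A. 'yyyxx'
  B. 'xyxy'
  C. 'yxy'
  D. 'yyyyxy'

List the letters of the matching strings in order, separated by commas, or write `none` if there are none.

B, C

A → no match
B → match
C → match
D → no match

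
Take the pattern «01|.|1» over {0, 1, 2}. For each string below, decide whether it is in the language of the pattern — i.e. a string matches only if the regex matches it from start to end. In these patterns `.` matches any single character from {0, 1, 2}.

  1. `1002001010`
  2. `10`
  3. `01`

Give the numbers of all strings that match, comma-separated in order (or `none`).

1. `1002001010` → no match
2. `10` → no match
3. `01` → match

3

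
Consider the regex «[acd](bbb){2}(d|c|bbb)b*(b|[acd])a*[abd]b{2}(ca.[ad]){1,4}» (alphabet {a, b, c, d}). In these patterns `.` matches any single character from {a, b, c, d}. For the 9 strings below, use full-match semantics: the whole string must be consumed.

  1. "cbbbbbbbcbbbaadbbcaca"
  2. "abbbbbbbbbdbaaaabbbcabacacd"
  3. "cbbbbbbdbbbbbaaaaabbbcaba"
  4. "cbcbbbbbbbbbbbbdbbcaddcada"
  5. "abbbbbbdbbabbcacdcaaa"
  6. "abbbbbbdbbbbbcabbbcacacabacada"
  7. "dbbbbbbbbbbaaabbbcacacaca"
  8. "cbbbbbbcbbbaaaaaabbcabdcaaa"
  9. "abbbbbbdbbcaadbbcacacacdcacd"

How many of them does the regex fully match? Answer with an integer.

1 → no match
2 → no match
3 → match
4 → no match
5 → match
6 → match
7 → match
8 → match
9 → match
Total matched: 6

6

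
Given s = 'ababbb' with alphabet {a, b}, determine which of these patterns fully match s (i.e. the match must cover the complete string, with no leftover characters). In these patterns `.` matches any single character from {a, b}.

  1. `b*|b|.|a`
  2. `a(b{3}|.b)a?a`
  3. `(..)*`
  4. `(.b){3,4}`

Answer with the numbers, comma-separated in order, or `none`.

3, 4

1 → no match
2 → no match — must end with 'a'
3 → match
4 → match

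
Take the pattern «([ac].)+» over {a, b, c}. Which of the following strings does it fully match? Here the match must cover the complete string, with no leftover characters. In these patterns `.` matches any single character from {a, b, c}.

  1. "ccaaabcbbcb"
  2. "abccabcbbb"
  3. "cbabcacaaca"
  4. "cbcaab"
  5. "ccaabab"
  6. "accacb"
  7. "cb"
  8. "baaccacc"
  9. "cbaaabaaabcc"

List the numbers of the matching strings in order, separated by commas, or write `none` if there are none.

4, 6, 7, 9

1 → no match
2 → no match
3 → no match
4 → match
5 → no match
6 → match
7 → match
8 → no match
9 → match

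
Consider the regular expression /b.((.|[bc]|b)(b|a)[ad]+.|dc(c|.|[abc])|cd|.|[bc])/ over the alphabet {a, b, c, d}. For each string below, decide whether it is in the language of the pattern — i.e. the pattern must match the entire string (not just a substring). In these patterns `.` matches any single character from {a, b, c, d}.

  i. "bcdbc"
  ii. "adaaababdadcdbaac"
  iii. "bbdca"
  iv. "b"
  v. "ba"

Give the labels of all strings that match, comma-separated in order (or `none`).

i → no match
ii → no match — must start with "b"
iii → match
iv → no match
v → no match

iii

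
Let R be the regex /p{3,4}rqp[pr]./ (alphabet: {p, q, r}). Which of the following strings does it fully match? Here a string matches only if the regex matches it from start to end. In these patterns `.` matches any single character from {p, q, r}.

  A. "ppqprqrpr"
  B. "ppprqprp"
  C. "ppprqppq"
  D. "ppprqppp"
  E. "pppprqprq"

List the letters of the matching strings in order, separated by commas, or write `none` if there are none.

A → no match
B → match
C → match
D → match
E → match

B, C, D, E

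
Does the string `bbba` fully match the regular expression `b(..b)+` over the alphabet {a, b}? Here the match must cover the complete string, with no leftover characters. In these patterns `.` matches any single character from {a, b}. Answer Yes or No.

No

Every match must end with `b`, but `bbba` does not.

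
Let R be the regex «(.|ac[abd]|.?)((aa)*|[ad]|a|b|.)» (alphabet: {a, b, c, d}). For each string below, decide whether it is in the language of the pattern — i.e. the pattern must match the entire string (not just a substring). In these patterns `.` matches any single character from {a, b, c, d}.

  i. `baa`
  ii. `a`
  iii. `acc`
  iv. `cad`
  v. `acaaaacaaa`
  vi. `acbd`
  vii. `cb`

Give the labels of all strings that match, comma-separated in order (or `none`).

i → match
ii → match
iii → no match
iv → no match
v → no match
vi → match
vii → match

i, ii, vi, vii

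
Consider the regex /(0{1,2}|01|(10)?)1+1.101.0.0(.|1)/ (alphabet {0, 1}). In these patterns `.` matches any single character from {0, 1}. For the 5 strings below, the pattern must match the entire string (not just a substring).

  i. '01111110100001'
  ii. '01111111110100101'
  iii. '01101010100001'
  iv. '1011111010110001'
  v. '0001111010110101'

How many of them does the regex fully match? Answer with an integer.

3

i → match
ii → match
iii → no match
iv → match
v → no match
Total matched: 3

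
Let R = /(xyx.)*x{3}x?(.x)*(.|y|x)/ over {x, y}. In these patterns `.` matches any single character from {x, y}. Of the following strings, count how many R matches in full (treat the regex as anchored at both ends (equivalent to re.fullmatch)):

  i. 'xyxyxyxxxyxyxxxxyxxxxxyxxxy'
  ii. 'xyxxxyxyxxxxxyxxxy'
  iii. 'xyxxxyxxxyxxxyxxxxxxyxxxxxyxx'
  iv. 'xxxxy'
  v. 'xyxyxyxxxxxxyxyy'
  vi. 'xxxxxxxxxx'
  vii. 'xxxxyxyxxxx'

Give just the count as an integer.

6

i → match
ii → match
iii → match
iv → match
v → no match
vi → match
vii → match
Total matched: 6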